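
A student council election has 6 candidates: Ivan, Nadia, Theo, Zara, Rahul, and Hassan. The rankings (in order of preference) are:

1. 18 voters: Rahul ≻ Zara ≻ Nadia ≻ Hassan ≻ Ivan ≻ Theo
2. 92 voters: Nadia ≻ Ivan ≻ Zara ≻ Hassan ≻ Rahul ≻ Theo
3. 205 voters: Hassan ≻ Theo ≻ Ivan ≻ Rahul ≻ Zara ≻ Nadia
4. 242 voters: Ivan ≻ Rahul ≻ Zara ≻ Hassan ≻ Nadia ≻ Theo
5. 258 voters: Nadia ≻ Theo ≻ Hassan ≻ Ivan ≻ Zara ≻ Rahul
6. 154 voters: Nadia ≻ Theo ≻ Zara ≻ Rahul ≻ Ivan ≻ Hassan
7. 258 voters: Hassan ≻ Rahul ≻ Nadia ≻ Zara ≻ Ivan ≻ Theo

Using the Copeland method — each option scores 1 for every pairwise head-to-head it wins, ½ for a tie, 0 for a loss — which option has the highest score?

Ivan: beats Zara and Rahul; loses to Nadia, Theo, and Hassan → score 2.
Nadia: beats Ivan, Theo, and Zara; loses to Rahul and Hassan → score 3.
Theo: beats Ivan, Zara, and Rahul; loses to Nadia and Hassan → score 3.
Zara: loses to Ivan, Nadia, Theo, Rahul, and Hassan → score 0.
Rahul: beats Nadia and Zara; loses to Ivan, Theo, and Hassan → score 2.
Hassan: beats Ivan, Nadia, Theo, Zara, and Rahul → score 5.
Hassan has the best pairwise record.

Hassan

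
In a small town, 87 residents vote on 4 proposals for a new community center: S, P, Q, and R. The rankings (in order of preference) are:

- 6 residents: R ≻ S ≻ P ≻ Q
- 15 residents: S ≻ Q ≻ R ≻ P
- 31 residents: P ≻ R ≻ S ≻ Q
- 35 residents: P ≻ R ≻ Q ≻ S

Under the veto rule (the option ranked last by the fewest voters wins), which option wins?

R

Last-place votes: S 35, P 15, Q 37, R 0.
R is ranked last by the fewest voters, so R wins.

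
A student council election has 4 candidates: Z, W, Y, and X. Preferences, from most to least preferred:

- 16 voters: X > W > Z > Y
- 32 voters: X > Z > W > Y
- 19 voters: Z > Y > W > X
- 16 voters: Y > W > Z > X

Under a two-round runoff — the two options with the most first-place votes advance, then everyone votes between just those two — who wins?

X

Round 1 first-place votes: Z 19, W 0, Y 16, X 48.
X and Z advance.
Runoff: X is preferred to Z by 48 voters; Z by 35.
X wins the runoff.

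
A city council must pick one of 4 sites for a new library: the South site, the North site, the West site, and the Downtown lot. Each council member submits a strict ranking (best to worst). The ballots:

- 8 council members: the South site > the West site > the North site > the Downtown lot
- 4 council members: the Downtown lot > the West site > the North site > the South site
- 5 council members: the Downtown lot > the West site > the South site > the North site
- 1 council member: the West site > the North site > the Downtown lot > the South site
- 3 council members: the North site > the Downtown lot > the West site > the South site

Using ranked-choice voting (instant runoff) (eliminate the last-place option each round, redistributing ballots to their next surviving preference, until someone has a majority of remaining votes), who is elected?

Round 1: the South site 8, the North site 3, the West site 1, the Downtown lot 9. Eliminate the West site.
Round 2: the South site 8, the North site 4, the Downtown lot 9. Eliminate the North site.
Round 3: the South site 8, the Downtown lot 13. The Downtown lot has a majority.

the Downtown lot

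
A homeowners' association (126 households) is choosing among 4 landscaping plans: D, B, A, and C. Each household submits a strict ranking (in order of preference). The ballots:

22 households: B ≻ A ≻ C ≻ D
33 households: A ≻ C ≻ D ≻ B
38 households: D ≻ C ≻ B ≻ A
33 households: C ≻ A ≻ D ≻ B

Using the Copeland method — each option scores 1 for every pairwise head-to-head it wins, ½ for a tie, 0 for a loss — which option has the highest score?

C

D: beats B; loses to A and C → score 1.
B: loses to D, A, and C → score 0.
A: beats D and B; loses to C → score 2.
C: beats D, B, and A → score 3.
C has the best pairwise record.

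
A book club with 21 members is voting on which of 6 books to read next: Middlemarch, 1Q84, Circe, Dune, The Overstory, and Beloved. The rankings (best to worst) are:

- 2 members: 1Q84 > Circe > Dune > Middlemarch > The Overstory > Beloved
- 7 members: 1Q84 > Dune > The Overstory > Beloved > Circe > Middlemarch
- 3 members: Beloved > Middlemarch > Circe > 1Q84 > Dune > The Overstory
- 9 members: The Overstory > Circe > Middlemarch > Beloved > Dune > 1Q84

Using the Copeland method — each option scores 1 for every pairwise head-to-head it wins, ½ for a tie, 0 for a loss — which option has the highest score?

Circe

Middlemarch: beats 1Q84, Dune, and Beloved; loses to Circe and The Overstory → score 3.
1Q84: beats Dune and The Overstory; loses to Middlemarch, Circe, and Beloved → score 2.
Circe: beats Middlemarch, 1Q84, Dune, and Beloved; loses to The Overstory → score 4.
Dune: beats The Overstory; loses to Middlemarch, 1Q84, Circe, and Beloved → score 1.
The Overstory: beats Middlemarch, Circe, and Beloved; loses to 1Q84 and Dune → score 3.
Beloved: beats 1Q84 and Dune; loses to Middlemarch, Circe, and The Overstory → score 2.
Circe has the best pairwise record.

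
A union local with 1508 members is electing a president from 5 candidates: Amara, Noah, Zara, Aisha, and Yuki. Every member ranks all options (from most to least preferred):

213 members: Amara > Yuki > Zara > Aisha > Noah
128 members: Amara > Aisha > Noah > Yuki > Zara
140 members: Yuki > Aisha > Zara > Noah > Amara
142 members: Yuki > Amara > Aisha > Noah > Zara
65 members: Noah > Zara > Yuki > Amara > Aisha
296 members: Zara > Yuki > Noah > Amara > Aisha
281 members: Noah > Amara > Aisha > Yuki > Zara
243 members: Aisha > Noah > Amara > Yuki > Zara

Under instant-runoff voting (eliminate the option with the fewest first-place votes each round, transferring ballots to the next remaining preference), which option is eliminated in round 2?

Round 1: Amara 341, Noah 346, Zara 296, Aisha 243, Yuki 282. Eliminate Aisha.
Round 2: Amara 341, Noah 589, Zara 296, Yuki 282. Eliminate Yuki.

Yuki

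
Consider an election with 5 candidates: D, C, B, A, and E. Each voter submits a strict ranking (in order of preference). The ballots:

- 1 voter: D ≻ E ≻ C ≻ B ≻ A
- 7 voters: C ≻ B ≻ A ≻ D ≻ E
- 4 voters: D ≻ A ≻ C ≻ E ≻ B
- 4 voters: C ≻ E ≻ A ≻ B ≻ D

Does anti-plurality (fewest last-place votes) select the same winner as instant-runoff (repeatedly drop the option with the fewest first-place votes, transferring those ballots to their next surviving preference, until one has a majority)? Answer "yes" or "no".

yes

Anti-plurality — last-place votes: D 4, C 0, B 4, A 1, E 7. Winner: C.
Instant-runoff — R1 D 5, C 11, B 0, A 0, E 0 (C winner). Winner: C.
The two methods agree.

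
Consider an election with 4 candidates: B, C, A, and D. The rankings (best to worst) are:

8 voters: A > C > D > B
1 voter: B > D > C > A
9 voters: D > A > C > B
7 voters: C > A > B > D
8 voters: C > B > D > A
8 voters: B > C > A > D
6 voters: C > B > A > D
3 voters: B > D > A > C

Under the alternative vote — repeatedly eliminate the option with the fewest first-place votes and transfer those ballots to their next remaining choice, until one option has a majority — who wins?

C

Round 1: B 12, C 21, A 8, D 9. Eliminate A.
Round 2: B 12, C 29, D 9. C has a majority.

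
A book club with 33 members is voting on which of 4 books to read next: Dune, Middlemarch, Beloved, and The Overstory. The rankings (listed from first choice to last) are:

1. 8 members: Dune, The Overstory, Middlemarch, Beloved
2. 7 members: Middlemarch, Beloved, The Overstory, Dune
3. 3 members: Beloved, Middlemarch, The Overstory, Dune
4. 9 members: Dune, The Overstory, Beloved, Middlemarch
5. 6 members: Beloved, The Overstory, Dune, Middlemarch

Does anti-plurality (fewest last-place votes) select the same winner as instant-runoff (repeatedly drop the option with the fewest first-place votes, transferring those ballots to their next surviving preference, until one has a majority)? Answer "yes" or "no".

Anti-plurality — last-place votes: Dune 10, Middlemarch 15, Beloved 8, The Overstory 0. Winner: The Overstory.
Instant-runoff — R1 Dune 17, Middlemarch 7, Beloved 9, The Overstory 0 (Dune winner). Winner: Dune.
The two methods disagree.

no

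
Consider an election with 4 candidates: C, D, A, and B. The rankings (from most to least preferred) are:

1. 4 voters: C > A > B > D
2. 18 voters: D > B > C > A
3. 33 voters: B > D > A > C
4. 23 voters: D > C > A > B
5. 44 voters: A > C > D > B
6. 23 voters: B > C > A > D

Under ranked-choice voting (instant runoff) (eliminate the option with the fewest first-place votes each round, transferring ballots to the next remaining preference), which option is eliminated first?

Round 1: C 4, D 41, A 44, B 56. Eliminate C.

C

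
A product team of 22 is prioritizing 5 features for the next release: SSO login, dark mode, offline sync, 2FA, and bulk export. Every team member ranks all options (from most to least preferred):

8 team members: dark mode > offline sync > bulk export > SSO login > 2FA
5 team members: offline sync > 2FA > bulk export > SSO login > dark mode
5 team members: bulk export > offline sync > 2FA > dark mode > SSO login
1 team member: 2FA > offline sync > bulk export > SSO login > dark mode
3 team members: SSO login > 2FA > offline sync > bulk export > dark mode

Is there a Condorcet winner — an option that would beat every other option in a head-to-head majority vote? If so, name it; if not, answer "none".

offline sync vs SSO login: 19–3 for offline sync.
offline sync vs dark mode: 14–8 for offline sync.
offline sync vs 2FA: 18–4 for offline sync.
offline sync vs bulk export: 17–5 for offline sync.
offline sync beats every other option head-to-head.

offline sync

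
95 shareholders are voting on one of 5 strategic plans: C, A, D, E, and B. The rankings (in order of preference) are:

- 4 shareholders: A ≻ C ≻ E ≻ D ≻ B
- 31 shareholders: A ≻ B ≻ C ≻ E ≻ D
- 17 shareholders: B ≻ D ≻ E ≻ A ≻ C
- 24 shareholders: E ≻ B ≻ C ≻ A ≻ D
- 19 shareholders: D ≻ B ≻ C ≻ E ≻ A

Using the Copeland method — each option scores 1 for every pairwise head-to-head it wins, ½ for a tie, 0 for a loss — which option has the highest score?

B

C: beats D and E; loses to A and B → score 2.
A: beats C and D; loses to E and B → score 2.
D: loses to C, A, E, and B → score 0.
E: beats A and D; loses to C and B → score 2.
B: beats C, A, D, and E → score 4.
B has the best pairwise record.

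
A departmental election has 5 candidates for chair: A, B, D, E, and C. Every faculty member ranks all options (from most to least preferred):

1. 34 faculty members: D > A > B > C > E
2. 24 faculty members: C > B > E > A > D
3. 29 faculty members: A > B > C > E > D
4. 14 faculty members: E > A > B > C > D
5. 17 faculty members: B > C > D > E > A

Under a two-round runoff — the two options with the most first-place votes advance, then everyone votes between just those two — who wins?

A

Round 1 first-place votes: A 29, B 17, D 34, E 14, C 24.
D and A advance.
Runoff: D is preferred to A by 51 voters; A by 67.
A wins the runoff.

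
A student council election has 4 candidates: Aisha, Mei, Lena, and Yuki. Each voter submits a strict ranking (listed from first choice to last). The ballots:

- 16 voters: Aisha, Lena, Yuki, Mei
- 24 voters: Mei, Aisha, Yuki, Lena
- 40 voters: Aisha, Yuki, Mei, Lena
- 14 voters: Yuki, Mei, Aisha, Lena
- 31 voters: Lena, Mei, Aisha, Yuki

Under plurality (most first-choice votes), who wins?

Aisha

First-place votes: Aisha 56, Mei 24, Lena 31, Yuki 14.
Aisha has the most first-place votes.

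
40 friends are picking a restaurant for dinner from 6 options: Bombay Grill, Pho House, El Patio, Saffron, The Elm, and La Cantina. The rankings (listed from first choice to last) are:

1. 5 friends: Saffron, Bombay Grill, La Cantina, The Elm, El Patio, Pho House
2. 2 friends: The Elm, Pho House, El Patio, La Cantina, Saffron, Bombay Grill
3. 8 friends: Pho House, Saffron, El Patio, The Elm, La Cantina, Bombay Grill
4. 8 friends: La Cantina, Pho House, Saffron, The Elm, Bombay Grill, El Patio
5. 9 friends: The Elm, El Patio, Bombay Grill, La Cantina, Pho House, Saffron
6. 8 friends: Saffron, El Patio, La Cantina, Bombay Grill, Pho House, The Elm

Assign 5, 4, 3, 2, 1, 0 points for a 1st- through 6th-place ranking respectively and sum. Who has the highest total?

Bombay Grill: 5·4 + 2·0 + 8·0 + 8·1 + 9·3 + 8·2 = 71
Pho House: 5·0 + 2·4 + 8·5 + 8·4 + 9·1 + 8·1 = 97
El Patio: 5·1 + 2·3 + 8·3 + 8·0 + 9·4 + 8·4 = 103
Saffron: 5·5 + 2·1 + 8·4 + 8·3 + 9·0 + 8·5 = 123
The Elm: 5·2 + 2·5 + 8·2 + 8·2 + 9·5 + 8·0 = 97
La Cantina: 5·3 + 2·2 + 8·1 + 8·5 + 9·2 + 8·3 = 109
Saffron has the highest Borda score (123).

Saffron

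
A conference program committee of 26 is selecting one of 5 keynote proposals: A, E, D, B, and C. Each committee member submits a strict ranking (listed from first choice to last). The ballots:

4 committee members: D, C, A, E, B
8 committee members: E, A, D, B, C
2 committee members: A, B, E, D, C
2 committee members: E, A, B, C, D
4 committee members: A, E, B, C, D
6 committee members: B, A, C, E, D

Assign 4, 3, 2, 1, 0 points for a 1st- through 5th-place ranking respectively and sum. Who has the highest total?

A: 4·2 + 8·3 + 2·4 + 2·3 + 4·4 + 6·3 = 80
E: 4·1 + 8·4 + 2·2 + 2·4 + 4·3 + 6·1 = 66
D: 4·4 + 8·2 + 2·1 + 2·0 + 4·0 + 6·0 = 34
B: 4·0 + 8·1 + 2·3 + 2·2 + 4·2 + 6·4 = 50
C: 4·3 + 8·0 + 2·0 + 2·1 + 4·1 + 6·2 = 30
A has the highest Borda score (80).

A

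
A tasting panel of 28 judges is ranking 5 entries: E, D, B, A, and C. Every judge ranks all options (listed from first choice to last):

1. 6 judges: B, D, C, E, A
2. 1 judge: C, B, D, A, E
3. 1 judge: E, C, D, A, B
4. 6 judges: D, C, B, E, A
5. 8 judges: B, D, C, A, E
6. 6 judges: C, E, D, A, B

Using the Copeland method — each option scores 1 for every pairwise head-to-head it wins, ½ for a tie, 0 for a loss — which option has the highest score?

B

E: beats A; loses to D, B, and C → score 1.
D: beats E, A, and C; loses to B → score 3.
B: beats E, D, and A; ties C → score 3.5.
A: loses to E, D, B, and C → score 0.
C: beats E and A; ties B; loses to D → score 2.5.
B has the best pairwise record.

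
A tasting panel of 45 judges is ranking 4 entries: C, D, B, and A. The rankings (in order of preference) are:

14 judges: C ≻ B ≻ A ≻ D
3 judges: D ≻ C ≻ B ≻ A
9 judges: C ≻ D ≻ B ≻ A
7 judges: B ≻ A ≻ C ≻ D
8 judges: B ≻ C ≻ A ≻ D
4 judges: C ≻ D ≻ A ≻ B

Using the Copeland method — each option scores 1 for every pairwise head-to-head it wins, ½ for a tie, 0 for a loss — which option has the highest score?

C

C: beats D, B, and A → score 3.
D: loses to C, B, and A → score 0.
B: beats D and A; loses to C → score 2.
A: beats D; loses to C and B → score 1.
C has the best pairwise record.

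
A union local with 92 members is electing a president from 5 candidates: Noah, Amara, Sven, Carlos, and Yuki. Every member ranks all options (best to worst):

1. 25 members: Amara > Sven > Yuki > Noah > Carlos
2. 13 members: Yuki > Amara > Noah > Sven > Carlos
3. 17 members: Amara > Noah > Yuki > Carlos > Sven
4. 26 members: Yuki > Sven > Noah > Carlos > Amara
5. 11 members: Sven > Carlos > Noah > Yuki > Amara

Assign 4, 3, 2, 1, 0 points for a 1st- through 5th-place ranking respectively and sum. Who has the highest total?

Yuki

Noah: 25·1 + 13·2 + 17·3 + 26·2 + 11·2 = 176
Amara: 25·4 + 13·3 + 17·4 + 26·0 + 11·0 = 207
Sven: 25·3 + 13·1 + 17·0 + 26·3 + 11·4 = 210
Carlos: 25·0 + 13·0 + 17·1 + 26·1 + 11·3 = 76
Yuki: 25·2 + 13·4 + 17·2 + 26·4 + 11·1 = 251
Yuki has the highest Borda score (251).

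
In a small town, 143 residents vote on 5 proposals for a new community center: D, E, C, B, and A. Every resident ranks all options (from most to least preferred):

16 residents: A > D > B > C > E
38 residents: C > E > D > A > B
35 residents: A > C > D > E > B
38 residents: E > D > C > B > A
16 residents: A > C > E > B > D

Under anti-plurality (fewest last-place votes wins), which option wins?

Last-place votes: D 16, E 16, C 0, B 73, A 38.
C is ranked last by the fewest voters, so C wins.

C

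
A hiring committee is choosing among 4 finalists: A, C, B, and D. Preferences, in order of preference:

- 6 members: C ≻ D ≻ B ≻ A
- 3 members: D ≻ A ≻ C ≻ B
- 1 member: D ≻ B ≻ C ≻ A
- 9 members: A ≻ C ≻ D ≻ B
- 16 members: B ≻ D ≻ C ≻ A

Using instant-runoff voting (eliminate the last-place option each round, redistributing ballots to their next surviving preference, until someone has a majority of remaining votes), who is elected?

Round 1: A 9, C 6, B 16, D 4. Eliminate D.
Round 2: A 12, C 6, B 17. Eliminate C.
Round 3: A 12, B 23. B has a majority.

B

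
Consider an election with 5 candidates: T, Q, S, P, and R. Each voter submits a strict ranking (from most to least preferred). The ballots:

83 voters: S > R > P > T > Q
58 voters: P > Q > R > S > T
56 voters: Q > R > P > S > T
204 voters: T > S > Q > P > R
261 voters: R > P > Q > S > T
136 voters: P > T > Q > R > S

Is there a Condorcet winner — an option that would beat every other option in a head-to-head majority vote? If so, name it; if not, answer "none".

none

Checking pairwise contests:
S beats T 458–340.
T beats Q 423–375.
Q beats S 511–287.
R beats P 400–398.
Q beats R 454–344.
Every option loses at least one head-to-head, so there is no Condorcet winner.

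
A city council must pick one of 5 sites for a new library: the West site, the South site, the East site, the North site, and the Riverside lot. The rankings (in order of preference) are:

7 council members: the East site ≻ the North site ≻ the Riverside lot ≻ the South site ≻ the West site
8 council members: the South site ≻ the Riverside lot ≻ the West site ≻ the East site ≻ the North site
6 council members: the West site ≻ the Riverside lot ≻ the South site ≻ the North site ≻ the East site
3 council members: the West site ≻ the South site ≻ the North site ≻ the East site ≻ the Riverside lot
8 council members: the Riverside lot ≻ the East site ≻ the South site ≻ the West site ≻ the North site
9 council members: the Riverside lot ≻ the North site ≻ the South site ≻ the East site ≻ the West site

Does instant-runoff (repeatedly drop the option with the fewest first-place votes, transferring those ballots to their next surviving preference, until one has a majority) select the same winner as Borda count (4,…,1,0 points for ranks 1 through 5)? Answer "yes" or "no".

Instant-runoff — R1 the West site 9, the South site 8, the East site 7, the North site 0, the Riverside lot 17 (the North site out); R2 the West site 9, the South site 8, the East site 7, the Riverside lot 17 (the East site out); R3 the West site 9, the South site 8, the Riverside lot 24 (the Riverside lot winner). Winner: the Riverside lot.
Borda — scores: the West site 60, the South site 94, the East site 72, the North site 60, the Riverside lot 124. Winner: the Riverside lot.
The two methods agree.

yes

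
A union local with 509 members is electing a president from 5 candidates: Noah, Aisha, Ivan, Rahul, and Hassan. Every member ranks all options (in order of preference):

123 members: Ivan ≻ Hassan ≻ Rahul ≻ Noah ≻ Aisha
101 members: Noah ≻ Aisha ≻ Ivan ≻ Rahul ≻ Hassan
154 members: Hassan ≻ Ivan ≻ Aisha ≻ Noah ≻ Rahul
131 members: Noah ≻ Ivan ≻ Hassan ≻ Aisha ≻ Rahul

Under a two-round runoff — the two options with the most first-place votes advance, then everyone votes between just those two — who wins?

Round 1 first-place votes: Noah 232, Aisha 0, Ivan 123, Rahul 0, Hassan 154.
Noah and Hassan advance.
Runoff: Noah is preferred to Hassan by 232 voters; Hassan by 277.
Hassan wins the runoff.

Hassan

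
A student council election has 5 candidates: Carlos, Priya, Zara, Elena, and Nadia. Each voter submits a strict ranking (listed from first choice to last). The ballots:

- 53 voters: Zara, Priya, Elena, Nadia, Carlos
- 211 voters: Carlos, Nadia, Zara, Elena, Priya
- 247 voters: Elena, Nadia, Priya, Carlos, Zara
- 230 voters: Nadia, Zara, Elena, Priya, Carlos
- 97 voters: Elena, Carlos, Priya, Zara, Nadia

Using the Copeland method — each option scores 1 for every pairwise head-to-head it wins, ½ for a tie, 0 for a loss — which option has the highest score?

Nadia

Carlos: beats Zara; loses to Priya, Elena, and Nadia → score 1.
Priya: beats Carlos; loses to Zara, Elena, and Nadia → score 1.
Zara: beats Priya and Elena; loses to Carlos and Nadia → score 2.
Elena: beats Carlos and Priya; loses to Zara and Nadia → score 2.
Nadia: beats Carlos, Priya, Zara, and Elena → score 4.
Nadia has the best pairwise record.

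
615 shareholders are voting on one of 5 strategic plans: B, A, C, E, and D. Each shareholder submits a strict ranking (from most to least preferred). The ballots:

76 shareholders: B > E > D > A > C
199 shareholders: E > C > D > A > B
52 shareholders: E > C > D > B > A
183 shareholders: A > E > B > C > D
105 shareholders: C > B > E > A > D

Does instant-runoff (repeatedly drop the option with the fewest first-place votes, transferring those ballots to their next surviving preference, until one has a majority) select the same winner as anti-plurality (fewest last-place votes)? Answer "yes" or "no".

yes

Instant-runoff — R1 B 76, A 183, C 105, E 251, D 0 (D out); R2 B 76, A 183, C 105, E 251 (B out); R3 A 183, C 105, E 327 (E winner). Winner: E.
Anti-plurality — last-place votes: B 199, A 52, C 76, E 0, D 288. Winner: E.
The two methods agree.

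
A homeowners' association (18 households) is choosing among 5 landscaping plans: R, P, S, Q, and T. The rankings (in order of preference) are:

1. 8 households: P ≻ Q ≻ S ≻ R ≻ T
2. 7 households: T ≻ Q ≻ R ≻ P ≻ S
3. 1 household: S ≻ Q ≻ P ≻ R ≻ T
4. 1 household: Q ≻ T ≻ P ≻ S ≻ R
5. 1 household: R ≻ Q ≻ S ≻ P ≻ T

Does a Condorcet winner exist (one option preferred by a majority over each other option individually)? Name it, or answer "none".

Q

Q vs R: 17–1 for Q.
Q vs P: 10–8 for Q.
Q vs S: 17–1 for Q.
Q vs T: 11–7 for Q.
Q beats every other option head-to-head.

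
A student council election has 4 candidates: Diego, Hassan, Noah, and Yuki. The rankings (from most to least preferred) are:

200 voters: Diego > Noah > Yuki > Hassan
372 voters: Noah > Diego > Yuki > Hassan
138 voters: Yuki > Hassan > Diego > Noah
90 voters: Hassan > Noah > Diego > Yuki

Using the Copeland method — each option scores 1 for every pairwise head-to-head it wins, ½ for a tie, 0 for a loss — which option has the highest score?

Diego: beats Hassan and Yuki; loses to Noah → score 2.
Hassan: loses to Diego, Noah, and Yuki → score 0.
Noah: beats Diego, Hassan, and Yuki → score 3.
Yuki: beats Hassan; loses to Diego and Noah → score 1.
Noah has the best pairwise record.

Noah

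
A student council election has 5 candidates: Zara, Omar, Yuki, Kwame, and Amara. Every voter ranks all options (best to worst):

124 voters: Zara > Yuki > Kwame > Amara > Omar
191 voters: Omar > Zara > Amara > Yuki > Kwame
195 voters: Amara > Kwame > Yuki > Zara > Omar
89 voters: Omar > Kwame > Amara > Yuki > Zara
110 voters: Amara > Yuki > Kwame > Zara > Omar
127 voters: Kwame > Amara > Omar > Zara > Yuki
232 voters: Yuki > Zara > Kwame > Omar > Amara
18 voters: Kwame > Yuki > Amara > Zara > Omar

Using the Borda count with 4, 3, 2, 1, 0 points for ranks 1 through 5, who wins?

Zara: 124·4 + 191·3 + 195·1 + 89·0 + 110·1 + 127·1 + 232·3 + 18·1 = 2215
Omar: 124·0 + 191·4 + 195·0 + 89·4 + 110·0 + 127·2 + 232·1 + 18·0 = 1606
Yuki: 124·3 + 191·1 + 195·2 + 89·1 + 110·3 + 127·0 + 232·4 + 18·3 = 2354
Kwame: 124·2 + 191·0 + 195·3 + 89·3 + 110·2 + 127·4 + 232·2 + 18·4 = 2364
Amara: 124·1 + 191·2 + 195·4 + 89·2 + 110·4 + 127·3 + 232·0 + 18·2 = 2321
Kwame has the highest Borda score (2364).

Kwame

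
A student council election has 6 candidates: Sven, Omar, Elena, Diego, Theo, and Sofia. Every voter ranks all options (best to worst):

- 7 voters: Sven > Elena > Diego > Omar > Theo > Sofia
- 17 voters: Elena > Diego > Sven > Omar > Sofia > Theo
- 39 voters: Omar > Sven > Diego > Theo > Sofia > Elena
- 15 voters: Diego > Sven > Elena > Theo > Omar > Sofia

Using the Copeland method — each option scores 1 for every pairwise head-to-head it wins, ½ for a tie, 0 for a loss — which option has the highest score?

Sven: beats Elena, Diego, Theo, and Sofia; ties Omar → score 4.5.
Omar: beats Theo and Sofia; ties Sven, Elena, and Diego → score 3.5.
Elena: ties Omar, Theo, and Sofia; loses to Sven and Diego → score 1.5.
Diego: beats Elena, Theo, and Sofia; ties Omar; loses to Sven → score 3.5.
Theo: beats Sofia; ties Elena; loses to Sven, Omar, and Diego → score 1.5.
Sofia: ties Elena; loses to Sven, Omar, Diego, and Theo → score 0.5.
Sven has the best pairwise record.

Sven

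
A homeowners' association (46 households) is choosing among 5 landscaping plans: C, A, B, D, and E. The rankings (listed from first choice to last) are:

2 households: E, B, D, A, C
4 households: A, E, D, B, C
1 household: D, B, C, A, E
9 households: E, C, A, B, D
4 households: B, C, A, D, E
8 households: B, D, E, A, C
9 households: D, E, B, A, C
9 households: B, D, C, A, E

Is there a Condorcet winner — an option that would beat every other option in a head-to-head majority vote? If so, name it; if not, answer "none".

Checking pairwise contests:
B beats C 37–9.
B beats A 33–13.
E beats B 24–22.
B beats D 32–14.
D beats E 31–15.
Every option loses at least one head-to-head, so there is no Condorcet winner.

none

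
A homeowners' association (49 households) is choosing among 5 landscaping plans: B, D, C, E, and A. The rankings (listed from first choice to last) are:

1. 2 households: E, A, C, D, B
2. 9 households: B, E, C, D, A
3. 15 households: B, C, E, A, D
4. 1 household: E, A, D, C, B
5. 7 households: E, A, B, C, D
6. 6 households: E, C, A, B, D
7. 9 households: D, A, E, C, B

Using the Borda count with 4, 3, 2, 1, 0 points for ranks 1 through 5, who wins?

B: 2·0 + 9·4 + 15·4 + 1·0 + 7·2 + 6·1 + 9·0 = 116
D: 2·1 + 9·1 + 15·0 + 1·2 + 7·0 + 6·0 + 9·4 = 49
C: 2·2 + 9·2 + 15·3 + 1·1 + 7·1 + 6·3 + 9·1 = 102
E: 2·4 + 9·3 + 15·2 + 1·4 + 7·4 + 6·4 + 9·2 = 139
A: 2·3 + 9·0 + 15·1 + 1·3 + 7·3 + 6·2 + 9·3 = 84
E has the highest Borda score (139).

E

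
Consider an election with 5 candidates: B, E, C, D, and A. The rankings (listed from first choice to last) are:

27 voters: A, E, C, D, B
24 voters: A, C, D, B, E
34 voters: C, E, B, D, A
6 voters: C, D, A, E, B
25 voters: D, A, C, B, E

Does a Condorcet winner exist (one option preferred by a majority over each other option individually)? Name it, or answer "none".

Checking pairwise contests:
E beats B 67–49.
C beats E 89–27.
A beats C 76–40.
E beats D 61–55.
D beats A 65–51.
Every option loses at least one head-to-head, so there is no Condorcet winner.

none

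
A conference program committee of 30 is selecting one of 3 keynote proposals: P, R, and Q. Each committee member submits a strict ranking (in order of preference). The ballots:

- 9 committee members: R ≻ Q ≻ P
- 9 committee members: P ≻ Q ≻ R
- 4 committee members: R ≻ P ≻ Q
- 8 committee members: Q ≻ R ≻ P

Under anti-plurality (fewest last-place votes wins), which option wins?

Last-place votes: P 17, R 9, Q 4.
Q is ranked last by the fewest voters, so Q wins.

Q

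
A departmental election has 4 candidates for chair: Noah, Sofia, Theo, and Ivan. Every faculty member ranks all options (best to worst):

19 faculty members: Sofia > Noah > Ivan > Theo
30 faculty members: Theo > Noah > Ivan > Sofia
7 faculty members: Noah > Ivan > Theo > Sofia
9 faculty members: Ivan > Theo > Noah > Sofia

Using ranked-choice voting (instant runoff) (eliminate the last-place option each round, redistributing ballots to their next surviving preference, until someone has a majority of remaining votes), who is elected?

Theo

Round 1: Noah 7, Sofia 19, Theo 30, Ivan 9. Eliminate Noah.
Round 2: Sofia 19, Theo 30, Ivan 16. Eliminate Ivan.
Round 3: Sofia 19, Theo 46. Theo has a majority.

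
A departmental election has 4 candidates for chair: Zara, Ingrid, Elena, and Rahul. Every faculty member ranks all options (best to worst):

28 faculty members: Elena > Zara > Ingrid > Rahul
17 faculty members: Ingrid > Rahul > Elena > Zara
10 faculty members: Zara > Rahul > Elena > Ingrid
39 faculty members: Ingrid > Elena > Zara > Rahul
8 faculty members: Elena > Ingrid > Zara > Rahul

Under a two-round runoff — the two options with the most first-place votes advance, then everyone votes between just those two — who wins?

Ingrid

Round 1 first-place votes: Zara 10, Ingrid 56, Elena 36, Rahul 0.
Ingrid and Elena advance.
Runoff: Ingrid is preferred to Elena by 56 voters; Elena by 46.
Ingrid wins the runoff.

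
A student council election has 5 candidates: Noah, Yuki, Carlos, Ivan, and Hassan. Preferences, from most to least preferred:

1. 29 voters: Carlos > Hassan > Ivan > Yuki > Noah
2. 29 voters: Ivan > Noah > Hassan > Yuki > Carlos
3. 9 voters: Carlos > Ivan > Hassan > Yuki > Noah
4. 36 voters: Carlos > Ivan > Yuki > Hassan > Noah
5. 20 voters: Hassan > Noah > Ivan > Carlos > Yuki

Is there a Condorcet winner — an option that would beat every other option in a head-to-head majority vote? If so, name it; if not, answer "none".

Carlos

Carlos vs Noah: 74–49 for Carlos.
Carlos vs Yuki: 94–29 for Carlos.
Carlos vs Ivan: 74–49 for Carlos.
Carlos vs Hassan: 74–49 for Carlos.
Carlos beats every other option head-to-head.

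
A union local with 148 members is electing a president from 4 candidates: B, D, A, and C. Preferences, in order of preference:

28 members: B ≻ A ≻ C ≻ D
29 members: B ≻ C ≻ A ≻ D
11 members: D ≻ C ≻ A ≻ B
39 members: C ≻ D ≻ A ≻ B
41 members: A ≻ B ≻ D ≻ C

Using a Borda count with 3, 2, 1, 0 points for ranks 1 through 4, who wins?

B: 28·3 + 29·3 + 11·0 + 39·0 + 41·2 = 253
D: 28·0 + 29·0 + 11·3 + 39·2 + 41·1 = 152
A: 28·2 + 29·1 + 11·1 + 39·1 + 41·3 = 258
C: 28·1 + 29·2 + 11·2 + 39·3 + 41·0 = 225
A has the highest Borda score (258).

A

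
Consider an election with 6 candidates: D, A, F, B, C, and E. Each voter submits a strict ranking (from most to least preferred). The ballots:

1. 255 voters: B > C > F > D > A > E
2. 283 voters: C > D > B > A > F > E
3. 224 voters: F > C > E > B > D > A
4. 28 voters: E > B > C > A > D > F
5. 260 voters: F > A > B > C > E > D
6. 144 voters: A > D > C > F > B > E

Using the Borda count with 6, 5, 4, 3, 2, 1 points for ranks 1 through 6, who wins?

D: 255·3 + 283·5 + 224·2 + 28·2 + 260·1 + 144·5 = 3664
A: 255·2 + 283·3 + 224·1 + 28·3 + 260·5 + 144·6 = 3831
F: 255·4 + 283·2 + 224·6 + 28·1 + 260·6 + 144·3 = 4950
B: 255·6 + 283·4 + 224·3 + 28·5 + 260·4 + 144·2 = 4802
C: 255·5 + 283·6 + 224·5 + 28·4 + 260·3 + 144·4 = 5561
E: 255·1 + 283·1 + 224·4 + 28·6 + 260·2 + 144·1 = 2266
C has the highest Borda score (5561).

C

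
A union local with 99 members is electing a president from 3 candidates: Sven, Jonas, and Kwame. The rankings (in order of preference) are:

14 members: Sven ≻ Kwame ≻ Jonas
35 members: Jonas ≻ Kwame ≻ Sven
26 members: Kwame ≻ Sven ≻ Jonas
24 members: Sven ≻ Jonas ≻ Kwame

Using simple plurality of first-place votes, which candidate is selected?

First-place votes: Sven 38, Jonas 35, Kwame 26.
Sven has the most first-place votes.

Sven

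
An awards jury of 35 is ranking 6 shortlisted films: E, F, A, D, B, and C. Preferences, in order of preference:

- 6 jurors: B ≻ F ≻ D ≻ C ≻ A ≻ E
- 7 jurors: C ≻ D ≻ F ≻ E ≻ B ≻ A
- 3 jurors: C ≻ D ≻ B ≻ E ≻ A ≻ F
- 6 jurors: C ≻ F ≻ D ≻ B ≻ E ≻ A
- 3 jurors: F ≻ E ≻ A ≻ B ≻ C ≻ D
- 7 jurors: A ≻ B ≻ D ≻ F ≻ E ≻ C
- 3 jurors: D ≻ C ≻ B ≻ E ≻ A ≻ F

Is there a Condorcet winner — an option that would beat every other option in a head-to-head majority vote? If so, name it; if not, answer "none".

C

C vs E: 25–10 for C.
C vs F: 19–16 for C.
C vs A: 25–10 for C.
C vs D: 19–16 for C.
C vs B: 19–16 for C.
C beats every other option head-to-head.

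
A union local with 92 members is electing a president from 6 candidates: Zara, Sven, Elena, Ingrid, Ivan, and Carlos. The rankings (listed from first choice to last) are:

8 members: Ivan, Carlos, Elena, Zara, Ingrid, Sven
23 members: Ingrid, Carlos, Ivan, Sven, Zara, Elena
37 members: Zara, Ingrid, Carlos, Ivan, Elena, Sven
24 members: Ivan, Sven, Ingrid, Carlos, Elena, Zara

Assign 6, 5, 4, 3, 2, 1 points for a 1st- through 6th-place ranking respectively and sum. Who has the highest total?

Zara: 8·3 + 23·2 + 37·6 + 24·1 = 316
Sven: 8·1 + 23·3 + 37·1 + 24·5 = 234
Elena: 8·4 + 23·1 + 37·2 + 24·2 = 177
Ingrid: 8·2 + 23·6 + 37·5 + 24·4 = 435
Ivan: 8·6 + 23·4 + 37·3 + 24·6 = 395
Carlos: 8·5 + 23·5 + 37·4 + 24·3 = 375
Ingrid has the highest Borda score (435).

Ingrid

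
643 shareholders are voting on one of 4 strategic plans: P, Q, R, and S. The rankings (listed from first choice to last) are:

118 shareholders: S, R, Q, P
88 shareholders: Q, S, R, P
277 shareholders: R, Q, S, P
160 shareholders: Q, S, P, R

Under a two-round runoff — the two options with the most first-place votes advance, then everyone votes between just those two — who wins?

Round 1 first-place votes: P 0, Q 248, R 277, S 118.
R and Q advance.
Runoff: R is preferred to Q by 395 voters; Q by 248.
R wins the runoff.

R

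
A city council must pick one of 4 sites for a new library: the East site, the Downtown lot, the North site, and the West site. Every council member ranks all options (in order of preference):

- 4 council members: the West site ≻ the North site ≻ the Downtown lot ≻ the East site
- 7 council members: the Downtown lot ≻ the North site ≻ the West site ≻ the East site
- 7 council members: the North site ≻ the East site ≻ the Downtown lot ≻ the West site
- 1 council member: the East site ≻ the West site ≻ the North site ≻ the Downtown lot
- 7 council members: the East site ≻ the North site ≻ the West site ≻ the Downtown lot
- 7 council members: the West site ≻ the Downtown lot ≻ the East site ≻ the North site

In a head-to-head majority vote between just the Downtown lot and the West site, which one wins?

Voters preferring the Downtown lot to the West site: 14; preferring the West site to the Downtown lot: 19.
the West site wins the head-to-head.

the West site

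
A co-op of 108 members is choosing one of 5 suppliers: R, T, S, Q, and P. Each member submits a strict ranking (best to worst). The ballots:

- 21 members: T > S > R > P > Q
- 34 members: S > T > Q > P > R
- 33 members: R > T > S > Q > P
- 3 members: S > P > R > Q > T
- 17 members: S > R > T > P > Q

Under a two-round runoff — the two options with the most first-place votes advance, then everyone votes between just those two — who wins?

S

Round 1 first-place votes: R 33, T 21, S 54, Q 0, P 0.
S and R advance.
Runoff: S is preferred to R by 75 voters; R by 33.
S wins the runoff.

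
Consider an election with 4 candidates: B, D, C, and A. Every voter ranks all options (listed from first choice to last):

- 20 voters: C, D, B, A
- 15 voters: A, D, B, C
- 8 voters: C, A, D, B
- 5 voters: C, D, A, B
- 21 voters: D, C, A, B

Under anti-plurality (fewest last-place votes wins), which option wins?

Last-place votes: B 34, D 0, C 15, A 20.
D is ranked last by the fewest voters, so D wins.

D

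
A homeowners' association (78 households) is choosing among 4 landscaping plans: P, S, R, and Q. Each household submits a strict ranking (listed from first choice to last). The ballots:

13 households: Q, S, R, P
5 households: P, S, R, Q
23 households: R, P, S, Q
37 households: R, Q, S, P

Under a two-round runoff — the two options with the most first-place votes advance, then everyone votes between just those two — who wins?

Round 1 first-place votes: P 5, S 0, R 60, Q 13.
R and Q advance.
Runoff: R is preferred to Q by 65 voters; Q by 13.
R wins the runoff.

R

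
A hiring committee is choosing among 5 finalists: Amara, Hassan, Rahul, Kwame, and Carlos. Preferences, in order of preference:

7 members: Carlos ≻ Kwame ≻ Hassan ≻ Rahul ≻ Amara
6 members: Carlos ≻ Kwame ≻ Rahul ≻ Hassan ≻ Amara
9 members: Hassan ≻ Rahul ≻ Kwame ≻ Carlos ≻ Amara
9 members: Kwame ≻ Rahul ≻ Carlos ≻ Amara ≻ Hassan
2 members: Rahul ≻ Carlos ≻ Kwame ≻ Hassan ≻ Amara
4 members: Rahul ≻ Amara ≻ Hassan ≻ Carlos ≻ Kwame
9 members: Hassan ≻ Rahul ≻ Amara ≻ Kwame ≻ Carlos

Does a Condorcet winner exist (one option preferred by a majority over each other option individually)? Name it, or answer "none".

Checking pairwise contests:
Hassan beats Amara 33–13.
Kwame beats Hassan 24–22.
Hassan beats Rahul 25–21.
Rahul beats Kwame 24–22.
Rahul beats Carlos 33–13.
Every option loses at least one head-to-head, so there is no Condorcet winner.

none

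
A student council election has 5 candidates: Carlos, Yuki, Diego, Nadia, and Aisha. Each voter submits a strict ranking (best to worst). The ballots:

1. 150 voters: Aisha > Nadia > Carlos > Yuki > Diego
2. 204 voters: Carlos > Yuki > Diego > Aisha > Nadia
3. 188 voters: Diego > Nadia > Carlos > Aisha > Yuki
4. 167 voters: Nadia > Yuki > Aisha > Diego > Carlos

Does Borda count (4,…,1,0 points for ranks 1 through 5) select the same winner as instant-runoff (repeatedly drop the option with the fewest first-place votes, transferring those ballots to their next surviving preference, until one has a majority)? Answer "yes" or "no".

Borda — scores: Carlos 1492, Yuki 1263, Diego 1327, Nadia 1682, Aisha 1326. Winner: Nadia.
Instant-runoff — R1 Carlos 204, Yuki 0, Diego 188, Nadia 167, Aisha 150 (Yuki out); R2 Carlos 204, Diego 188, Nadia 167, Aisha 150 (Aisha out); R3 Carlos 204, Diego 188, Nadia 317 (Diego out); R4 Carlos 204, Nadia 505 (Nadia winner). Winner: Nadia.
The two methods agree.

yes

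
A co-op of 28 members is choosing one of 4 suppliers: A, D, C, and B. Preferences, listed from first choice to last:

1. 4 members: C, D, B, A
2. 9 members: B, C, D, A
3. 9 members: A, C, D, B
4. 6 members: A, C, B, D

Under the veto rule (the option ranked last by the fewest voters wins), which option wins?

Last-place votes: A 13, D 6, C 0, B 9.
C is ranked last by the fewest voters, so C wins.

C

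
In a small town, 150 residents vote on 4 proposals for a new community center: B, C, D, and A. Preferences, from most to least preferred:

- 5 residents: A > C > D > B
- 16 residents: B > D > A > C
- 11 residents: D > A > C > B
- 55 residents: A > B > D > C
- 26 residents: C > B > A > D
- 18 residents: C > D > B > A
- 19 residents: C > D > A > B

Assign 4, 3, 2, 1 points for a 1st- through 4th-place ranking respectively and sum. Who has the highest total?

A

B: 5·1 + 16·4 + 11·1 + 55·3 + 26·3 + 18·2 + 19·1 = 378
C: 5·3 + 16·1 + 11·2 + 55·1 + 26·4 + 18·4 + 19·4 = 360
D: 5·2 + 16·3 + 11·4 + 55·2 + 26·1 + 18·3 + 19·3 = 349
A: 5·4 + 16·2 + 11·3 + 55·4 + 26·2 + 18·1 + 19·2 = 413
A has the highest Borda score (413).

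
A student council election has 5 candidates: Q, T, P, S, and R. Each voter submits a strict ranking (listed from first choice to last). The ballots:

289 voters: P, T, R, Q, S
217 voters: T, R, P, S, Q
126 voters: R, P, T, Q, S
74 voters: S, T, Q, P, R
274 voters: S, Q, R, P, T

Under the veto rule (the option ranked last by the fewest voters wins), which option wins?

P

Last-place votes: Q 217, T 274, P 0, S 415, R 74.
P is ranked last by the fewest voters, so P wins.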